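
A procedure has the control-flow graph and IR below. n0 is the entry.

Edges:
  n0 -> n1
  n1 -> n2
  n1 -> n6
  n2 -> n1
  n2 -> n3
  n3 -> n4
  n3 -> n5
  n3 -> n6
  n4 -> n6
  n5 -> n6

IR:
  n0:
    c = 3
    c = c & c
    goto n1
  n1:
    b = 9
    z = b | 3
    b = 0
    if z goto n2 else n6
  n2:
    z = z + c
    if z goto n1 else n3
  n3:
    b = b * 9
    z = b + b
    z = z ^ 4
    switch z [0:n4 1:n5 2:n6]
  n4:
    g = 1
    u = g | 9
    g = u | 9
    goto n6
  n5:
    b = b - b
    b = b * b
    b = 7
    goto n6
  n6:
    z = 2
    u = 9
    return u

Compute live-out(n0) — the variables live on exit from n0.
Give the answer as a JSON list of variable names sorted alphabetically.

Answer: ["c"]

Working:
Block summaries:
  n0: def={c} ue=∅
  n1: def={b,z} ue=∅
  n2: def={z} ue={c,z}
  n3: def={b,z} ue={b}
  n4: def={g,u} ue=∅
  n5: def={b} ue={b}
  n6: def={u,z} ue=∅

Backward fixpoint:
  n0 li=∅ lo={c}
  n1 li={c} lo={b,c,z}
  n2 li={b,c,z} lo={b,c}
  n3 li={b} lo={b}
  n4 li=∅ lo=∅
  n5 li={b} lo=∅
  n6 li=∅ lo=∅

live-out(n0) = ["c"]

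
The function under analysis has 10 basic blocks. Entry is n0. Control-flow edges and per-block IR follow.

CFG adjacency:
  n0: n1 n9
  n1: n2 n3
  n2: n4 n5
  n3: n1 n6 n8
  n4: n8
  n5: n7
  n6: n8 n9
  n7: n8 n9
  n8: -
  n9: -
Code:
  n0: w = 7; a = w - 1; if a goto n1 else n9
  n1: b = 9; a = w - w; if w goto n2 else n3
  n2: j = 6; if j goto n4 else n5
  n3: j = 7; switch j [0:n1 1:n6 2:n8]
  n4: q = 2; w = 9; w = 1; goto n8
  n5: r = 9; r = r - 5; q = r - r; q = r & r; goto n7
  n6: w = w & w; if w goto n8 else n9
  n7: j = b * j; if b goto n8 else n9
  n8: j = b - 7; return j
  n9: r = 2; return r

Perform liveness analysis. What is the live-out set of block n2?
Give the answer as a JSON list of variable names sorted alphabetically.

Answer: ["b", "j"]

Working:
def/use:
  n0: {a,w} / ∅
  n1: {a,b} / {w}
  n2: {j} / ∅
  n3: {j} / ∅
  n4: {q,w} / ∅
  n5: {q,r} / ∅
  n6: {w} / {w}
  n7: {j} / {b,j}
  n8: {j} / {b}
  n9: {r} / ∅

Backward fixpoint:
  n0: in=∅ out={w}
  n1: in={w} out={b,w}
  n2: in={b} out={b,j}
  n3: in={b,w} out={b,w}
  n4: in={b} out={b}
  n5: in={b,j} out={b,j}
  n6: in={b,w} out={b}
  n7: in={b,j} out={b}
  n8: in={b} out=∅
  n9: in=∅ out=∅

live-out(n2) = ["b", "j"]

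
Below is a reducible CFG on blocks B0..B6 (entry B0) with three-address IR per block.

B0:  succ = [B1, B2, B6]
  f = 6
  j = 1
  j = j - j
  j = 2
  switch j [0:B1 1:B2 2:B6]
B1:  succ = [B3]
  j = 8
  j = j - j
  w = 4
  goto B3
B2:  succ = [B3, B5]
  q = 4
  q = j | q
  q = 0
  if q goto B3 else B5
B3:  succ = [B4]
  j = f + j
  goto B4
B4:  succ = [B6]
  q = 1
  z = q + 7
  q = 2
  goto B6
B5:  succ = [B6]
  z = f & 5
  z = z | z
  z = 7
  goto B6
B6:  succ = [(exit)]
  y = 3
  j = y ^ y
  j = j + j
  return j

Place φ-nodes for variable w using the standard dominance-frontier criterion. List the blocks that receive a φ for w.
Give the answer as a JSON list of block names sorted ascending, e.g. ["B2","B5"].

idom tree: B1←B0 B2←B0 B3←B0 B4←B3 B5←B2 B6←B0
Dom at joins:
  B3: preds {B1,B2}: {B0,B1} ∩ {B0,B2} = {B0}; idom=B0
  B6: preds {B0,B4,B5}: {B0} ∩ {B0,B3,B4} ∩ {B0,B2,B5} = {B0}; idom=B0

DF derivation:
  B3←B1: walk B1 to B0
  B3←B2: walk B2 to B0
  B6←B0: walk · to B0
  B6←B4: walk B4→B3 to B0
  B6←B5: walk B5→B2 to B0
  B0 → ∅
  B1 → {B3}
  B2 → {B3,B6}
  B3 → {B6}
  B4 → {B6}
  B5 → {B6}
  B6 → ∅

φ for w: defs {B1}
  DF⁺ = {B3,B6}

Answer: ["B3", "B6"]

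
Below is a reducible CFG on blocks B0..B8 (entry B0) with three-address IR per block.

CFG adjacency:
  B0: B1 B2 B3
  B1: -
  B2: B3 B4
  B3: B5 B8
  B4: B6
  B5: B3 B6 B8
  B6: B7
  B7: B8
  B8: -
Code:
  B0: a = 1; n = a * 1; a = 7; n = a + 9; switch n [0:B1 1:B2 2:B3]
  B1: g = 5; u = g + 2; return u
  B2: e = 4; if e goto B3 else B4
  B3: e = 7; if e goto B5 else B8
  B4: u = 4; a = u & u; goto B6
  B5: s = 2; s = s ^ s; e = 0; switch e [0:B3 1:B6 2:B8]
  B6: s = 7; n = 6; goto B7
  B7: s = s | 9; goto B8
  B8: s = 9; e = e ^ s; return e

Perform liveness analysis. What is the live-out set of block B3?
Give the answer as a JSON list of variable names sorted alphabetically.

def/use:
  B0: {a,n} / ∅
  B1: {g,u} / ∅
  B2: {e} / ∅
  B3: {e} / ∅
  B4: {a,u} / ∅
  B5: {e,s} / ∅
  B6: {n,s} / ∅
  B7: {s} / {s}
  B8: {e,s} / {e}

Liveness:
  B0: in=∅ out=∅
  B1: in=∅ out=∅
  B2: in=∅ out={e}
  B3: in=∅ out={e}
  B4: in={e} out={e}
  B5: in=∅ out={e}
  B6: in={e} out={e,s}
  B7: in={e,s} out={e}
  B8: in={e} out=∅

live-out(B3) = ["e"]

Answer: ["e"]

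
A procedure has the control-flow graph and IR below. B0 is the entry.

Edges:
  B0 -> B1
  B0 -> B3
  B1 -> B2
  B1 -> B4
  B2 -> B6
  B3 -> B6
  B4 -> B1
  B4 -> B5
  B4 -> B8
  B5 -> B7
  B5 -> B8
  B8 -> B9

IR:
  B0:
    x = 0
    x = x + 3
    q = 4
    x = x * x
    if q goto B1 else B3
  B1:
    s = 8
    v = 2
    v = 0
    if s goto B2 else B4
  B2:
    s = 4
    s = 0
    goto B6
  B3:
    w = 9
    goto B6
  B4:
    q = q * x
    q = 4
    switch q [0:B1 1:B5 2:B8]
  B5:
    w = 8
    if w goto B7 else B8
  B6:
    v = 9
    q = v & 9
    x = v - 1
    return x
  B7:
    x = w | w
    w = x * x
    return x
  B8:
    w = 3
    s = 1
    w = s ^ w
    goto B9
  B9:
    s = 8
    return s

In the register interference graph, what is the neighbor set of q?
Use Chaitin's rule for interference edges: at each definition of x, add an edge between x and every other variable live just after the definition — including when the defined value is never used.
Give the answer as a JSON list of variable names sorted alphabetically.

Answer: ["s", "v", "x"]

Working:
Per-block:
  B0: def={q,x} ue=∅
  B1: def={s,v} ue=∅
  B2: def={s} ue=∅
  B3: def={w} ue=∅
  B4: def={q} ue={q,x}
  B5: def={w} ue=∅
  B6: def={q,v,x} ue=∅
  B7: def={w,x} ue={w}
  B8: def={s,w} ue=∅
  B9: def={s} ue=∅

Liveness:
  B0 li=∅ lo={q,x}
  B1 li={q,x} lo={q,x}
  B2 li=∅ lo=∅
  B3 li=∅ lo=∅
  B4 li={q,x} lo={q,x}
  B5 li=∅ lo={w}
  B6 li=∅ lo=∅
  B7 li={w} lo=∅
  B8 li=∅ lo=∅
  B9 li=∅ lo=∅

Interference:
  q — {s,v,x}
  s — {q,v,w,x}
  v — {q,s,x}
  w — {s,x}
  x — {q,s,v,w}

N(q) = ["s", "v", "x"]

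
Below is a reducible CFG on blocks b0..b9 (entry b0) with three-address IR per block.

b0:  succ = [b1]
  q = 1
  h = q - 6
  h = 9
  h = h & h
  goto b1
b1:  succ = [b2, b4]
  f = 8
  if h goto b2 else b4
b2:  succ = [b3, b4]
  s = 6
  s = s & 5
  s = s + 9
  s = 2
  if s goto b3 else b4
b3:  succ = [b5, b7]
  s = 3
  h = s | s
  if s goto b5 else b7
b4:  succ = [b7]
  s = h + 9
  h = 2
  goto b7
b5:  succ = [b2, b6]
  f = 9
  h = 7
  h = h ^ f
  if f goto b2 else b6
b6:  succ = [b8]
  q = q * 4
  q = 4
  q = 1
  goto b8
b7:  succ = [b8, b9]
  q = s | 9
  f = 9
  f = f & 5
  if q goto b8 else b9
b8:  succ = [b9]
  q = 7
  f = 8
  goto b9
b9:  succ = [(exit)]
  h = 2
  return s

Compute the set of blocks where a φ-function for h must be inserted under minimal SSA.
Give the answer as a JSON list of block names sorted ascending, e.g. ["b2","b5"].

idom tree: b1←b0 b2←b1 b3←b2 b4←b1 b5←b3 b6←b5 b7←b1 b8←b1 b9←b1
Join-block Dom:
  b2: preds {b1,b5}: {b0,b1} ∩ {b0,b1,b2,b3,b5} = {b0,b1}; idom=b1
  b4: preds {b1,b2}: {b0,b1} ∩ {b0,b1,b2} = {b0,b1}; idom=b1
  b7: preds {b3,b4}: {b0,b1,b2,b3} ∩ {b0,b1,b4} = {b0,b1}; idom=b1
  b8: preds {b6,b7}: {b0,b1,b2,b3,b5,b6} ∩ {b0,b1,b7} = {b0,b1}; idom=b1
  b9: preds {b7,b8}: {b0,b1,b7} ∩ {b0,b1,b8} = {b0,b1}; idom=b1

DF derivation:
  b2←b1: walk · to b1
  b2←b5: walk b5→b3→b2 to b1
  b4←b1: walk · to b1
  b4←b2: walk b2 to b1
  b7←b3: walk b3→b2 to b1
  b7←b4: walk b4 to b1
  b8←b6: walk b6→b5→b3→b2 to b1
  b8←b7: walk b7 to b1
  b9←b7: walk b7 to b1
  b9←b8: walk b8 to b1
  b0 → ∅
  b1 → ∅
  b2 → {b2,b4,b7,b8}
  b3 → {b2,b7,b8}
  b4 → {b7}
  b5 → {b2,b8}
  b6 → {b8}
  b7 → {b8,b9}
  b8 → {b9}
  b9 → ∅

φ for h: defs {b0,b3,b4,b5,b9}
  DF⁺ = {b2,b4,b7,b8,b9}

Answer: ["b2", "b4", "b7", "b8", "b9"]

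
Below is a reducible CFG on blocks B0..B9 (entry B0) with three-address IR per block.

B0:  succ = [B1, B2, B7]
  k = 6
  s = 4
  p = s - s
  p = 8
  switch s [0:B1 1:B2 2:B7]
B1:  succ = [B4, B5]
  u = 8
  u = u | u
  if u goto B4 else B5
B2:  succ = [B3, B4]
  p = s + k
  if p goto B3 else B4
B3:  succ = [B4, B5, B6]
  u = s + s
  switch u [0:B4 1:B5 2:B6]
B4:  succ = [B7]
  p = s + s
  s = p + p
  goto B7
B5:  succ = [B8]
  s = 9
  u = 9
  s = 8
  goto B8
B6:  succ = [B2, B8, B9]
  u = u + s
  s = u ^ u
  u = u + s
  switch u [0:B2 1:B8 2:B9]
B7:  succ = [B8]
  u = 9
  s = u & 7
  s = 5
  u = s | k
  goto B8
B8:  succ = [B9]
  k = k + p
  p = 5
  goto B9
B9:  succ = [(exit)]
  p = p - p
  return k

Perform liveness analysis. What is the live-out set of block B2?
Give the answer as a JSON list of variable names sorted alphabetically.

Answer: ["k", "p", "s"]

Analysis:
Block summaries:
  B0: def={k,p,s} ue=∅
  B1: def={u} ue=∅
  B2: def={p} ue={k,s}
  B3: def={u} ue={s}
  B4: def={p,s} ue={s}
  B5: def={s,u} ue=∅
  B6: def={s,u} ue={s,u}
  B7: def={s,u} ue={k}
  B8: def={k,p} ue={k,p}
  B9: def={p} ue={k,p}

Live sets:
  B0 li=∅ lo={k,p,s}
  B1 li={k,p,s} lo={k,p,s}
  B2 li={k,s} lo={k,p,s}
  B3 li={k,p,s} lo={k,p,s,u}
  B4 li={k,s} lo={k,p}
  B5 li={k,p} lo={k,p}
  B6 li={k,p,s,u} lo={k,p,s}
  B7 li={k,p} lo={k,p}
  B8 li={k,p} lo={k,p}
  B9 li={k,p} lo=∅

live-out(B2) = ["k", "p", "s"]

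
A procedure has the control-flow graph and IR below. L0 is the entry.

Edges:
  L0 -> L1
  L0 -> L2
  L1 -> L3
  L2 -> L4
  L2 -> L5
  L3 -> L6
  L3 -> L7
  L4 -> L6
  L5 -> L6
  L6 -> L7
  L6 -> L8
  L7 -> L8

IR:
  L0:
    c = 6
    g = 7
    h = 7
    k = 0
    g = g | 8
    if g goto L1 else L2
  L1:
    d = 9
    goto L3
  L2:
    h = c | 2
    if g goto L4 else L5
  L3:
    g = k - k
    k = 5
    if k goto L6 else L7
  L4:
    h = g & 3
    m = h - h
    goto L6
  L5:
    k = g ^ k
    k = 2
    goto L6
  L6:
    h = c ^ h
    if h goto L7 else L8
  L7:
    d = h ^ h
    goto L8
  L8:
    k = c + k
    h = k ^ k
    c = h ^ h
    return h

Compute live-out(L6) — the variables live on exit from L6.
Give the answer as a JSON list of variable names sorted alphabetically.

Block summaries:
  L0: def={c,g,h,k} ue=∅
  L1: def={d} ue=∅
  L2: def={h} ue={c,g}
  L3: def={g,k} ue={k}
  L4: def={h,m} ue={g}
  L5: def={k} ue={g,k}
  L6: def={h} ue={c,h}
  L7: def={d} ue={h}
  L8: def={c,h,k} ue={c,k}

Live sets:
  L0: in=∅ out={c,g,h,k}
  L1: in={c,h,k} out={c,h,k}
  L2: in={c,g,k} out={c,g,h,k}
  L3: in={c,h,k} out={c,h,k}
  L4: in={c,g,k} out={c,h,k}
  L5: in={c,g,h,k} out={c,h,k}
  L6: in={c,h,k} out={c,h,k}
  L7: in={c,h,k} out={c,k}
  L8: in={c,k} out=∅

live-out(L6) = ["c", "h", "k"]

Answer: ["c", "h", "k"]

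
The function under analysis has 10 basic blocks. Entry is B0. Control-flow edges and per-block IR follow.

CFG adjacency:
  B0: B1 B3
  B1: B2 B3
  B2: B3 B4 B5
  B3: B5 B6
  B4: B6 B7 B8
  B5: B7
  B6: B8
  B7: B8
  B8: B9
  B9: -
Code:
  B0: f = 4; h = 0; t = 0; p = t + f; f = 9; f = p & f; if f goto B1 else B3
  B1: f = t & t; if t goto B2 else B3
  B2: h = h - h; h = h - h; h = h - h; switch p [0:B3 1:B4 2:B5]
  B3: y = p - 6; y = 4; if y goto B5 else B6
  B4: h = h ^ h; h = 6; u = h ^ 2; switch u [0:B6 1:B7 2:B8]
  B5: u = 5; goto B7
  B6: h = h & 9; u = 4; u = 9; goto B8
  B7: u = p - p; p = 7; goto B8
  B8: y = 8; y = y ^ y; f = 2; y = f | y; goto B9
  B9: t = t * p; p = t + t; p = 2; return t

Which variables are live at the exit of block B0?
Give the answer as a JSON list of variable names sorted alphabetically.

Answer: ["h", "p", "t"]

Derivation:
Per-block:
  B0: {f,h,p,t} / ∅
  B1: {f} / {t}
  B2: {h} / {h,p}
  B3: {y} / {p}
  B4: {h,u} / {h}
  B5: {u} / ∅
  B6: {h,u} / {h}
  B7: {p,u} / {p}
  B8: {f,y} / ∅
  B9: {p,t} / {p,t}

Live sets:
  B0: in=∅ out={h,p,t}
  B1: in={h,p,t} out={h,p,t}
  B2: in={h,p,t} out={h,p,t}
  B3: in={h,p,t} out={h,p,t}
  B4: in={h,p,t} out={h,p,t}
  B5: in={p,t} out={p,t}
  B6: in={h,p,t} out={p,t}
  B7: in={p,t} out={p,t}
  B8: in={p,t} out={p,t}
  B9: in={p,t} out=∅

live-out(B0) = ["h", "p", "t"]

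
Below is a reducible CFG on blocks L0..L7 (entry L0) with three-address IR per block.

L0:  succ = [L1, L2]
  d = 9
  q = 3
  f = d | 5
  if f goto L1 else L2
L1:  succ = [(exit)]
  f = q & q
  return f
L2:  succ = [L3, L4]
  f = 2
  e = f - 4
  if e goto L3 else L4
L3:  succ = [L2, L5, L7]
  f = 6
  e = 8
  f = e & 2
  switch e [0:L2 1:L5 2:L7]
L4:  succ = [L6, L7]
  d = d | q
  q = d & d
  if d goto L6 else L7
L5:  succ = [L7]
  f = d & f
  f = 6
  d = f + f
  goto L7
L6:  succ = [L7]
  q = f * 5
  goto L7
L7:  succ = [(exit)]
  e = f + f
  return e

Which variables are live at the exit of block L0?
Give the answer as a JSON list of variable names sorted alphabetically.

def/use:
  L0: def={d,f,q} ue=∅
  L1: def={f} ue={q}
  L2: def={e,f} ue=∅
  L3: def={e,f} ue=∅
  L4: def={d,q} ue={d,q}
  L5: def={d,f} ue={d,f}
  L6: def={q} ue={f}
  L7: def={e} ue={f}

Backward fixpoint:
  L0: in=∅ out={d,q}
  L1: in={q} out=∅
  L2: in={d,q} out={d,f,q}
  L3: in={d,q} out={d,f,q}
  L4: in={d,f,q} out={f}
  L5: in={d,f} out={f}
  L6: in={f} out={f}
  L7: in={f} out=∅

live-out(L0) = ["d", "q"]

Answer: ["d", "q"]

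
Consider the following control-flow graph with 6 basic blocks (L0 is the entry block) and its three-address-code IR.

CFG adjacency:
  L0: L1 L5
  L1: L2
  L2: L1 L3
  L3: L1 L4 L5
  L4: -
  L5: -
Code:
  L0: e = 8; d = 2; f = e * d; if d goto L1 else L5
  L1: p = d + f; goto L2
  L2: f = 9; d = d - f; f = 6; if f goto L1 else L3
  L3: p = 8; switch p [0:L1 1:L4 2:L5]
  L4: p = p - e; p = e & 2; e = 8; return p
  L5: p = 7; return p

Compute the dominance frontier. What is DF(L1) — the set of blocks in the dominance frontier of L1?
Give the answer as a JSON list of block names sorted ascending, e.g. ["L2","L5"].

Answer: ["L1", "L5"]

Analysis:
idom tree: L1←L0 L2←L1 L3←L2 L4←L3 L5←L0
Join-block Dom:
  L1: preds {L0,L2,L3}: {L0} ∩ {L0,L1,L2} ∩ {L0,L1,L2,L3} = {L0}; idom=L0
  L5: preds {L0,L3}: {L0} ∩ {L0,L1,L2,L3} = {L0}; idom=L0

DF derivation:
  L1←L0: walk · to L0
  L1←L2: walk L2→L1 to L0
  L1←L3: walk L3→L2→L1 to L0
  L5←L0: walk · to L0
  L5←L3: walk L3→L2→L1 to L0
  L0 → ∅
  L1 → {L1,L5}
  L2 → {L1,L5}
  L3 → {L1,L5}
  L4 → ∅
  L5 → ∅

DF(L1) = ["L1", "L5"]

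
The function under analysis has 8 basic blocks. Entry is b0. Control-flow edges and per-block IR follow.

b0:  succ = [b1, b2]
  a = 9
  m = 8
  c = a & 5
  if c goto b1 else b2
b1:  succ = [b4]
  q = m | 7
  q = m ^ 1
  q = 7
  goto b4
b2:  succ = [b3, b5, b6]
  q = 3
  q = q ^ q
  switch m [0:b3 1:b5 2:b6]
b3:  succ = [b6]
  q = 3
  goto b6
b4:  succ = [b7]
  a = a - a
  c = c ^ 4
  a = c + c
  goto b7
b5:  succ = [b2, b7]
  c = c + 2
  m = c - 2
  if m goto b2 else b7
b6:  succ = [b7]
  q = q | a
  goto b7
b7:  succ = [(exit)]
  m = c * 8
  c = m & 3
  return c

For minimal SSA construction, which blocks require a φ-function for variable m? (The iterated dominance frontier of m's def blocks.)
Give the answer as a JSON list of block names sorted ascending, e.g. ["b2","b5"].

Answer: ["b2", "b7"]

Derivation:
idom tree: b1←b0 b2←b0 b3←b2 b4←b1 b5←b2 b6←b2 b7←b0
Dom∩ at merges:
  b2: preds {b0,b5}: {b0} ∩ {b0,b2,b5} = {b0}; idom=b0
  b6: preds {b2,b3}: {b0,b2} ∩ {b0,b2,b3} = {b0,b2}; idom=b2
  b7: preds {b4,b5,b6}: {b0,b1,b4} ∩ {b0,b2,b5} ∩ {b0,b2,b6} = {b0}; idom=b0

Frontier:
  b2←b0: walk · to b0
  b2←b5: walk b5→b2 to b0
  b6←b2: walk · to b2
  b6←b3: walk b3 to b2
  b7←b4: walk b4→b1 to b0
  b7←b5: walk b5→b2 to b0
  b7←b6: walk b6→b2 to b0
  b0: DF=∅
  b1: DF={b7}
  b2: DF={b2,b7}
  b3: DF={b6}
  b4: DF={b7}
  b5: DF={b2,b7}
  b6: DF={b7}
  b7: DF=∅

φ for m: defs {b0,b5,b7}
  DF⁺ = {b2,b7}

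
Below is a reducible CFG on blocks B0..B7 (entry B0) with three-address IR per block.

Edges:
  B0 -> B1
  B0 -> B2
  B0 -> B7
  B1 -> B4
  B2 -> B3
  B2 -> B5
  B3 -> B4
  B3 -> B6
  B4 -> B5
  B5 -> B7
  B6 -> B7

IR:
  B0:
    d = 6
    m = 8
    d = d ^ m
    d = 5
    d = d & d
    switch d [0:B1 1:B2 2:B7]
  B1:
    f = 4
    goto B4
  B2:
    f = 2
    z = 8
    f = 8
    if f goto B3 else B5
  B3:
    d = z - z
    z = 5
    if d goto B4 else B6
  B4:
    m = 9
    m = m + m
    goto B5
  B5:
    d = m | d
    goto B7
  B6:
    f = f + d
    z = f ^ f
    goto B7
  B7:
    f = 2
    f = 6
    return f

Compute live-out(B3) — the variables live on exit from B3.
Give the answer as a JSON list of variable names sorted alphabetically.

Per-block:
  B0 def {d,m} use ∅
  B1 def {f} use ∅
  B2 def {f,z} use ∅
  B3 def {d,z} use {z}
  B4 def {m} use ∅
  B5 def {d} use {d,m}
  B6 def {f,z} use {d,f}
  B7 def {f} use ∅

Liveness:
  live B0: ∅→{d,m}
  live B1: {d}→{d}
  live B2: {d,m}→{d,f,m,z}
  live B3: {f,z}→{d,f}
  live B4: {d}→{d,m}
  live B5: {d,m}→∅
  live B6: {d,f}→∅
  live B7: ∅→∅

live-out(B3) = ["d", "f"]

Answer: ["d", "f"]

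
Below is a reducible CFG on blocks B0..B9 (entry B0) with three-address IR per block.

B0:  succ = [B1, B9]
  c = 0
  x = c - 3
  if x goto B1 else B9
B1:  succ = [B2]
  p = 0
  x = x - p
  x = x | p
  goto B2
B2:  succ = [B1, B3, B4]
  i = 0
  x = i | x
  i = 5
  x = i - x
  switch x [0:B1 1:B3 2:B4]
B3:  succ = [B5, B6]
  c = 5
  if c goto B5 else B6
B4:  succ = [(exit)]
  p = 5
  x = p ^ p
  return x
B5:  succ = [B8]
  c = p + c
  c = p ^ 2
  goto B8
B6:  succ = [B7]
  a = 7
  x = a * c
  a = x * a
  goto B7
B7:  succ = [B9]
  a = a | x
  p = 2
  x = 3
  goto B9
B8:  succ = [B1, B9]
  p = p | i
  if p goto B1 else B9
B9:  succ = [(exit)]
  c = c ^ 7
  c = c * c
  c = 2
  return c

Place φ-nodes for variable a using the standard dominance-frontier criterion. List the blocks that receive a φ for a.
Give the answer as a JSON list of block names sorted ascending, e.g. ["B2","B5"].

Answer: ["B9"]

Analysis:
idom tree: B1←B0 B2←B1 B3←B2 B4←B2 B5←B3 B6←B3 B7←B6 B8←B5 B9←B0
Dom∩ at merges:
  B1: preds {B0,B2,B8}: {B0} ∩ {B0,B1,B2} ∩ {B0,B1,B2,B3,B5,B8} = {B0}; idom=B0
  B9: preds {B0,B7,B8}: {B0} ∩ {B0,B1,B2,B3,B6,B7} ∩ {B0,B1,B2,B3,B5,B8} = {B0}; idom=B0

DF walk-up:
  join B1 pred B0: · stop@B0
  join B1 pred B2: B2→B1 stop@B0
  join B1 pred B8: B8→B5→B3→B2→B1 stop@B0
  join B9 pred B0: · stop@B0
  join B9 pred B7: B7→B6→B3→B2→B1 stop@B0
  join B9 pred B8: B8→B5→B3→B2→B1 stop@B0
  DF(B0)=∅
  DF(B1)={B1,B9}
  DF(B2)={B1,B9}
  DF(B3)={B1,B9}
  DF(B4)=∅
  DF(B5)={B1,B9}
  DF(B6)={B9}
  DF(B7)={B9}
  DF(B8)={B1,B9}
  DF(B9)=∅

φ for a: defs {B6,B7}
  DF⁺ = {B9}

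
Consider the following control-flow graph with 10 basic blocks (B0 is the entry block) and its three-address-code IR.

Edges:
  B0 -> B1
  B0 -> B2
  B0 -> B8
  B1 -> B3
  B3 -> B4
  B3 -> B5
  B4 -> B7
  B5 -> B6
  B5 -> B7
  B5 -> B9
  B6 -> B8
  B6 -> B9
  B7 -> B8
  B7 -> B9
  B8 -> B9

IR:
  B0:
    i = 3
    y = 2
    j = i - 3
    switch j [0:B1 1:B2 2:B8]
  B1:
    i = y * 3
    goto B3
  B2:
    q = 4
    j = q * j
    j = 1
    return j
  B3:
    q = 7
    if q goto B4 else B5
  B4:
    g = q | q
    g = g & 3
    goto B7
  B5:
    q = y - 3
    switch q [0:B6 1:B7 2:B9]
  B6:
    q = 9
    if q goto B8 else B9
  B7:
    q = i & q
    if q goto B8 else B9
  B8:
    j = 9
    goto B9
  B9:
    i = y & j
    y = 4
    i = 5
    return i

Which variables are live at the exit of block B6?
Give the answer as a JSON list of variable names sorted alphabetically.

Answer: ["j", "y"]

Working:
Per-block:
  B0: {i,j,y} / ∅
  B1: {i} / {y}
  B2: {j,q} / {j}
  B3: {q} / ∅
  B4: {g} / {q}
  B5: {q} / {y}
  B6: {q} / ∅
  B7: {q} / {i,q}
  B8: {j} / ∅
  B9: {i,y} / {j,y}

Backward fixpoint:
  B0: in=∅ out={j,y}
  B1: in={j,y} out={i,j,y}
  B2: in={j} out=∅
  B3: in={i,j,y} out={i,j,q,y}
  B4: in={i,j,q,y} out={i,j,q,y}
  B5: in={i,j,y} out={i,j,q,y}
  B6: in={j,y} out={j,y}
  B7: in={i,j,q,y} out={j,y}
  B8: in={y} out={j,y}
  B9: in={j,y} out=∅

live-out(B6) = ["j", "y"]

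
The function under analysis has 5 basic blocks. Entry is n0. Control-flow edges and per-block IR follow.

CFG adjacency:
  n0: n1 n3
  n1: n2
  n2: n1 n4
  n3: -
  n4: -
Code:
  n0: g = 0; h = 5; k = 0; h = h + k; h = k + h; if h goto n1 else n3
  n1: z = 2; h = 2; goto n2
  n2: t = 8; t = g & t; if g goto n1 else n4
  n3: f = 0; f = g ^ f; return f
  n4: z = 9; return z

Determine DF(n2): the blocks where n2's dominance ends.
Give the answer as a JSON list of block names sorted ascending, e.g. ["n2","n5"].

idom tree: n1←n0 n2←n1 n3←n0 n4←n2
Dom at joins:
  n1: preds {n0,n2}: {n0} ∩ {n0,n1,n2} = {n0}; idom=n0

DF derivation:
  n1←n0: walk · to n0
  n1←n2: walk n2→n1 to n0
  n0 → ∅
  n1 → {n1}
  n2 → {n1}
  n3 → ∅
  n4 → ∅

DF(n2) = ["n1"]

Answer: ["n1"]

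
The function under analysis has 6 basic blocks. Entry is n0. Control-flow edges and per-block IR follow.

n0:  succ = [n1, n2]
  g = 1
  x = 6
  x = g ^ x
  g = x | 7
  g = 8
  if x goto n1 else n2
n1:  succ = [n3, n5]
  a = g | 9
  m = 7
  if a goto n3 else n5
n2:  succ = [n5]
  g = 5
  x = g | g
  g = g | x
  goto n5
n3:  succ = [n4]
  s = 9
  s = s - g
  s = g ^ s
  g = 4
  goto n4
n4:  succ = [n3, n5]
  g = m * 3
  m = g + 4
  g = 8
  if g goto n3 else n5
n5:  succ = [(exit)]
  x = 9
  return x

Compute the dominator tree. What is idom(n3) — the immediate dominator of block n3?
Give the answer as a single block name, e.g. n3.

idom tree: n1←n0 n2←n0 n3←n1 n4←n3 n5←n0
Dom at joins:
  n3: preds {n1,n4}: {n0,n1} ∩ {n0,n1,n3,n4} = {n0,n1}; idom=n1
  n5: preds {n1,n2,n4}: {n0,n1} ∩ {n0,n2} ∩ {n0,n1,n3,n4} = {n0}; idom=n0

idom(n3) = n1

Answer: n1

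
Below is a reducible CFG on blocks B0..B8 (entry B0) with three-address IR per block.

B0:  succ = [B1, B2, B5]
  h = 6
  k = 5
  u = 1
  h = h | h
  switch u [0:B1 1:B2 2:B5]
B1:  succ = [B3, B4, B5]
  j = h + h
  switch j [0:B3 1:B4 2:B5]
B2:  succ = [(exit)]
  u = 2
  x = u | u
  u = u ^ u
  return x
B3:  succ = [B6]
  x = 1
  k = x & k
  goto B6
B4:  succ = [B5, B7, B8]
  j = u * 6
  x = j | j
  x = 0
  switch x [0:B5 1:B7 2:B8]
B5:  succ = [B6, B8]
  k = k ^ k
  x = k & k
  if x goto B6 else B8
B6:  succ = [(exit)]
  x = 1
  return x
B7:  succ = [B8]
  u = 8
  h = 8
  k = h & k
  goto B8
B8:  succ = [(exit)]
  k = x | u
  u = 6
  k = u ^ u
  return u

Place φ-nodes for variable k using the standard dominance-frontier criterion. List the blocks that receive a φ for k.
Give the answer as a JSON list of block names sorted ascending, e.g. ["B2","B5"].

idom tree: B1←B0 B2←B0 B3←B1 B4←B1 B5←B0 B6←B0 B7←B4 B8←B0
Dom at joins:
  B5: preds {B0,B1,B4}: {B0} ∩ {B0,B1} ∩ {B0,B1,B4} = {B0}; idom=B0
  B6: preds {B3,B5}: {B0,B1,B3} ∩ {B0,B5} = {B0}; idom=B0
  B8: preds {B4,B5,B7}: {B0,B1,B4} ∩ {B0,B5} ∩ {B0,B1,B4,B7} = {B0}; idom=B0

DF walk-up:
  B5←B0: walk · to B0
  B5←B1: walk B1 to B0
  B5←B4: walk B4→B1 to B0
  B6←B3: walk B3→B1 to B0
  B6←B5: walk B5 to B0
  B8←B4: walk B4→B1 to B0
  B8←B5: walk B5 to B0
  B8←B7: walk B7→B4→B1 to B0
  B0 → ∅
  B1 → {B5,B6,B8}
  B2 → ∅
  B3 → {B6}
  B4 → {B5,B8}
  B5 → {B6,B8}
  B6 → ∅
  B7 → {B8}
  B8 → ∅

φ for k: defs {B0,B3,B5,B7,B8}
  DF⁺ = {B6,B8}

Answer: ["B6", "B8"]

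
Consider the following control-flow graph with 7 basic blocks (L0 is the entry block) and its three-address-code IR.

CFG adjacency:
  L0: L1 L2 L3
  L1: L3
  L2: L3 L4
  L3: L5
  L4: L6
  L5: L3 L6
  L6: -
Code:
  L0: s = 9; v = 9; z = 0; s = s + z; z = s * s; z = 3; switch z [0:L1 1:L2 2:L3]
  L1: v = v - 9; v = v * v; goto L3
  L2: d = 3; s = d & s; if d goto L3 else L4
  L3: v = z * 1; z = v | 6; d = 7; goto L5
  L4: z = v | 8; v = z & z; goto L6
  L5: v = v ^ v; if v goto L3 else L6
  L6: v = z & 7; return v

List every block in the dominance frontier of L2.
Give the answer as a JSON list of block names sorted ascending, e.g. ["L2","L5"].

idom tree: L1←L0 L2←L0 L3←L0 L4←L2 L5←L3 L6←L0
Join-block Dom:
  L3: preds {L0,L1,L2,L5}: {L0} ∩ {L0,L1} ∩ {L0,L2} ∩ {L0,L3,L5} = {L0}; idom=L0
  L6: preds {L4,L5}: {L0,L2,L4} ∩ {L0,L3,L5} = {L0}; idom=L0

Frontier:
  L3←L0: walk · to L0
  L3←L1: walk L1 to L0
  L3←L2: walk L2 to L0
  L3←L5: walk L5→L3 to L0
  L6←L4: walk L4→L2 to L0
  L6←L5: walk L5→L3 to L0
  L0 → ∅
  L1 → {L3}
  L2 → {L3,L6}
  L3 → {L3,L6}
  L4 → {L6}
  L5 → {L3,L6}
  L6 → ∅

DF(L2) = ["L3", "L6"]

Answer: ["L3", "L6"]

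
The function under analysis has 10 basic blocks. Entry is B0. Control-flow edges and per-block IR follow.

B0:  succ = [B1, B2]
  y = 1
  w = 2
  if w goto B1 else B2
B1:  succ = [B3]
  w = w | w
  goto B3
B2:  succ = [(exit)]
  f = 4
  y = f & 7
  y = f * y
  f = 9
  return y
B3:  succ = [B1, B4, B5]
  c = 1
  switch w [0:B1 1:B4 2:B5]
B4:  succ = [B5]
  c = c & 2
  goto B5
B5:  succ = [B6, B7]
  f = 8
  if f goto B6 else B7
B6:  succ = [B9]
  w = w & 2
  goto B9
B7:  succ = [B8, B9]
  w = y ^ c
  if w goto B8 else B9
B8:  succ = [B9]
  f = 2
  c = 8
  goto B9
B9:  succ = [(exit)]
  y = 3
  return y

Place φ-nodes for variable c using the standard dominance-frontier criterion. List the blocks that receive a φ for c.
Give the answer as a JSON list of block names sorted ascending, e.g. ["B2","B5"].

idom tree: B1←B0 B2←B0 B3←B1 B4←B3 B5←B3 B6←B5 B7←B5 B8←B7 B9←B5
Dom at joins:
  B1: preds {B0,B3}: {B0} ∩ {B0,B1,B3} = {B0}; idom=B0
  B5: preds {B3,B4}: {B0,B1,B3} ∩ {B0,B1,B3,B4} = {B0,B1,B3}; idom=B3
  B9: preds {B6,B7,B8}: {B0,B1,B3,B5,B6} ∩ {B0,B1,B3,B5,B7} ∩ {B0,B1,B3,B5,B7,B8} = {B0,B1,B3,B5}; idom=B5

DF derivation:
  join B1 pred B0: · stop@B0
  join B1 pred B3: B3→B1 stop@B0
  join B5 pred B3: · stop@B3
  join B5 pred B4: B4 stop@B3
  join B9 pred B6: B6 stop@B5
  join B9 pred B7: B7 stop@B5
  join B9 pred B8: B8→B7 stop@B5
  DF(B0)=∅
  DF(B1)={B1}
  DF(B2)=∅
  DF(B3)={B1}
  DF(B4)={B5}
  DF(B5)=∅
  DF(B6)={B9}
  DF(B7)={B9}
  DF(B8)={B9}
  DF(B9)=∅

φ for c: defs {B3,B4,B8}
  DF⁺ = {B1,B5,B9}

Answer: ["B1", "B5", "B9"]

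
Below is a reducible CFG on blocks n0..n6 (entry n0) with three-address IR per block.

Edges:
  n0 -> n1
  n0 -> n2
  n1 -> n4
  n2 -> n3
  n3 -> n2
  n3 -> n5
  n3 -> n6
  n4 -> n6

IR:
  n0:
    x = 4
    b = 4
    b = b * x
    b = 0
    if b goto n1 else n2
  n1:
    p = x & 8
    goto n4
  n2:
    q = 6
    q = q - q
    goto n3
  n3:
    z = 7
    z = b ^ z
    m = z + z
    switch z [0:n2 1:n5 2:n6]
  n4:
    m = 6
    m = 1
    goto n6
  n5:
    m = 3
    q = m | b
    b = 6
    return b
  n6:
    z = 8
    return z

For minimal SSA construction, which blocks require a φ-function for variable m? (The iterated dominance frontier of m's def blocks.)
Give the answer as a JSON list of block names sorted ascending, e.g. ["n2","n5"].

Answer: ["n2", "n6"]

Derivation:
idom tree: n1←n0 n2←n0 n3←n2 n4←n1 n5←n3 n6←n0
Dom∩ at merges:
  n2: preds {n0,n3}: {n0} ∩ {n0,n2,n3} = {n0}; idom=n0
  n6: preds {n3,n4}: {n0,n2,n3} ∩ {n0,n1,n4} = {n0}; idom=n0

DF walk-up:
  join n2 pred n0: · stop@n0
  join n2 pred n3: n3→n2 stop@n0
  join n6 pred n3: n3→n2 stop@n0
  join n6 pred n4: n4→n1 stop@n0
  DF(n0)=∅
  DF(n1)={n6}
  DF(n2)={n2,n6}
  DF(n3)={n2,n6}
  DF(n4)={n6}
  DF(n5)=∅
  DF(n6)=∅

φ for m: defs {n3,n4,n5}
  DF⁺ = {n2,n6}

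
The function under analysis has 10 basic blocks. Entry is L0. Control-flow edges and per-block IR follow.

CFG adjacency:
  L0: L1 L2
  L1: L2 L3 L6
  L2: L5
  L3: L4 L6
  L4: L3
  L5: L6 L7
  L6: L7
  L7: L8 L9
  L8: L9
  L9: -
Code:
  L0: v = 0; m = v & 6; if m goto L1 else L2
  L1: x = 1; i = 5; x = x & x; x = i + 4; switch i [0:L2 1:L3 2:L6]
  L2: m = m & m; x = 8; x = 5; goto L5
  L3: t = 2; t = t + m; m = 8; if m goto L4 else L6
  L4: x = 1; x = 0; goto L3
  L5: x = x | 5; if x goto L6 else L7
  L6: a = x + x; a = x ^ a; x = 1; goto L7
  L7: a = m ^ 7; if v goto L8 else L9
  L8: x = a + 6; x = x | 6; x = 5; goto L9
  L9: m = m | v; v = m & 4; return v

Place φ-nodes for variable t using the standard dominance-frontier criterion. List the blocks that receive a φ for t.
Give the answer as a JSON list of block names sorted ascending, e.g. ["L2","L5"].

idom tree: L1←L0 L2←L0 L3←L1 L4←L3 L5←L2 L6←L0 L7←L0 L8←L7 L9←L7
Dom∩ at merges:
  L2: preds {L0,L1}: {L0} ∩ {L0,L1} = {L0}; idom=L0
  L3: preds {L1,L4}: {L0,L1} ∩ {L0,L1,L3,L4} = {L0,L1}; idom=L1
  L6: preds {L1,L3,L5}: {L0,L1} ∩ {L0,L1,L3} ∩ {L0,L2,L5} = {L0}; idom=L0
  L7: preds {L5,L6}: {L0,L2,L5} ∩ {L0,L6} = {L0}; idom=L0
  L9: preds {L7,L8}: {L0,L7} ∩ {L0,L7,L8} = {L0,L7}; idom=L7

Frontier:
  L2←L0: walk · to L0
  L2←L1: walk L1 to L0
  L3←L1: walk · to L1
  L3←L4: walk L4→L3 to L1
  L6←L1: walk L1 to L0
  L6←L3: walk L3→L1 to L0
  L6←L5: walk L5→L2 to L0
  L7←L5: walk L5→L2 to L0
  L7←L6: walk L6 to L0
  L9←L7: walk · to L7
  L9←L8: walk L8 to L7
  L0 → ∅
  L1 → {L2,L6}
  L2 → {L6,L7}
  L3 → {L3,L6}
  L4 → {L3}
  L5 → {L6,L7}
  L6 → {L7}
  L7 → ∅
  L8 → {L9}
  L9 → ∅

φ for t: defs {L3}
  DF⁺ = {L3,L6,L7}

Answer: ["L3", "L6", "L7"]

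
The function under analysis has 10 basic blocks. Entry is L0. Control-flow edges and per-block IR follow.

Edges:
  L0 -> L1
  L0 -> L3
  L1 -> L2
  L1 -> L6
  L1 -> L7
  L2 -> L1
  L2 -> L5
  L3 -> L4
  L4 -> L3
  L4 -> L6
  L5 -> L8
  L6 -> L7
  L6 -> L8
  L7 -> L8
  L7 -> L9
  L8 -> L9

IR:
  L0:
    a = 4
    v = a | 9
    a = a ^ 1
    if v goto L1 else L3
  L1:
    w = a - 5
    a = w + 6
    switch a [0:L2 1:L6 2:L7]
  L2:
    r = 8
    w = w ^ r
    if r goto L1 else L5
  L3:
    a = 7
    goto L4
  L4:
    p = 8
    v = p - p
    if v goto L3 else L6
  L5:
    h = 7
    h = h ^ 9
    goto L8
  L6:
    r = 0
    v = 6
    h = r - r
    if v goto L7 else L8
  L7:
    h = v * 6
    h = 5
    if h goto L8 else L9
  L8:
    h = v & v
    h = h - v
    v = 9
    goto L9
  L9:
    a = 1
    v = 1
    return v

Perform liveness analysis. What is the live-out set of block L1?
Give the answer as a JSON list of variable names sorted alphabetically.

Block summaries:
  L0: {a,v} / ∅
  L1: {a,w} / {a}
  L2: {r,w} / {w}
  L3: {a} / ∅
  L4: {p,v} / ∅
  L5: {h} / ∅
  L6: {h,r,v} / ∅
  L7: {h} / {v}
  L8: {h,v} / {v}
  L9: {a,v} / ∅

Liveness:
  live L0: ∅→{a,v}
  live L1: {a,v}→{a,v,w}
  live L2: {a,v,w}→{a,v}
  live L3: ∅→∅
  live L4: ∅→∅
  live L5: {v}→{v}
  live L6: ∅→{v}
  live L7: {v}→{v}
  live L8: {v}→∅
  live L9: ∅→∅

live-out(L1) = ["a", "v", "w"]

Answer: ["a", "v", "w"]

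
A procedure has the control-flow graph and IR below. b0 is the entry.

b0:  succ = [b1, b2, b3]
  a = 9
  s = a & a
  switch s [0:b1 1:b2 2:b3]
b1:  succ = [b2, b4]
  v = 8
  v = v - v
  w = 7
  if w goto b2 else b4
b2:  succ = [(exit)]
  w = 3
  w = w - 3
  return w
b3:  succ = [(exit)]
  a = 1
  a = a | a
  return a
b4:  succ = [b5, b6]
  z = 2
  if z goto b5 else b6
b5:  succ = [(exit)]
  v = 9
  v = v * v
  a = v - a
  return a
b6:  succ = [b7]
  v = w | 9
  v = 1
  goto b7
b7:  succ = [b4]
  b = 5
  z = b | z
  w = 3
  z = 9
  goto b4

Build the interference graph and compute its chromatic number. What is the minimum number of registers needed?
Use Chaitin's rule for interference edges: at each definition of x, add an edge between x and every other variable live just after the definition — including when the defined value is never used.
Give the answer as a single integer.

Answer: 3

Analysis:
Per-block:
  b0: def={a,s} ue=∅
  b1: def={v,w} ue=∅
  b2: def={w} ue=∅
  b3: def={a} ue=∅
  b4: def={z} ue=∅
  b5: def={a,v} ue={a}
  b6: def={v} ue={w}
  b7: def={b,w,z} ue={z}

Liveness:
  live b0: ∅→{a}
  live b1: {a}→{a,w}
  live b2: ∅→∅
  live b3: ∅→∅
  live b4: {a,w}→{a,w,z}
  live b5: {a}→∅
  live b6: {a,w,z}→{a,z}
  live b7: {a,z}→{a,w}

Interference:
  a — {b,s,v,w,z}
  b — {a,z}
  s — {a}
  v — {a,z}
  w — {a,z}
  z — {a,b,v,w}

Colouring:
  {a,b,z} pairwise interfere (3-clique) ⇒ χ ≥ 3
  3-colouring: c0={a}  c1={s,z}  c2={b,v,w}
  χ = 3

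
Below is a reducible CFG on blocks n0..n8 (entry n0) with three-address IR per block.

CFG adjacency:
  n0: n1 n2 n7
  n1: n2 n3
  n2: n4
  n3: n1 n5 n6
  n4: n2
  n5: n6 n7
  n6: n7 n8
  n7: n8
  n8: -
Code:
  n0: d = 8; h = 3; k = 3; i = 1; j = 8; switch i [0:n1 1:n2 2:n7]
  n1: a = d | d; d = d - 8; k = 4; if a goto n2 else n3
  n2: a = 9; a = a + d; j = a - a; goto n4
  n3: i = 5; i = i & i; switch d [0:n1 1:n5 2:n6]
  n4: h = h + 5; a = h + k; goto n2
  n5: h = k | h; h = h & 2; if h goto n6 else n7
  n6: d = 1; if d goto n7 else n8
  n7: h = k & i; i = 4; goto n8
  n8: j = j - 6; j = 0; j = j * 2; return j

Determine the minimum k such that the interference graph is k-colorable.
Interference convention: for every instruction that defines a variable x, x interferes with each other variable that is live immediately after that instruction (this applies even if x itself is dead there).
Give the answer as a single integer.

def/use:
  n0: def={d,h,i,j,k} ue=∅
  n1: def={a,d,k} ue={d}
  n2: def={a,j} ue={d}
  n3: def={i} ue={d}
  n4: def={a,h} ue={h,k}
  n5: def={h} ue={h,k}
  n6: def={d} ue=∅
  n7: def={h,i} ue={i,k}
  n8: def={j} ue={j}

Live sets:
  live n0: ∅→{d,h,i,j,k}
  live n1: {d,h,j}→{d,h,j,k}
  live n2: {d,h,k}→{d,h,k}
  live n3: {d,h,j,k}→{d,h,i,j,k}
  live n4: {d,h,k}→{d,h,k}
  live n5: {h,i,j,k}→{i,j,k}
  live n6: {i,j,k}→{i,j,k}
  live n7: {i,j,k}→{j}
  live n8: {j}→∅

Conflict graph:
  a: {d,h,j,k}
  d: {a,h,i,j,k}
  h: {a,d,i,j,k}
  i: {d,h,j,k}
  j: {a,d,h,i,k}
  k: {a,d,h,i,j}

Registers:
  clique {a,d,h,j,k} ⇒ need ≥ 5
  assign a→R4 d→R0 h→R1 i→R4 j→R2 k→R3 — no edge inside a register ⇒ χ ≤ 5
  χ = 5

Answer: 5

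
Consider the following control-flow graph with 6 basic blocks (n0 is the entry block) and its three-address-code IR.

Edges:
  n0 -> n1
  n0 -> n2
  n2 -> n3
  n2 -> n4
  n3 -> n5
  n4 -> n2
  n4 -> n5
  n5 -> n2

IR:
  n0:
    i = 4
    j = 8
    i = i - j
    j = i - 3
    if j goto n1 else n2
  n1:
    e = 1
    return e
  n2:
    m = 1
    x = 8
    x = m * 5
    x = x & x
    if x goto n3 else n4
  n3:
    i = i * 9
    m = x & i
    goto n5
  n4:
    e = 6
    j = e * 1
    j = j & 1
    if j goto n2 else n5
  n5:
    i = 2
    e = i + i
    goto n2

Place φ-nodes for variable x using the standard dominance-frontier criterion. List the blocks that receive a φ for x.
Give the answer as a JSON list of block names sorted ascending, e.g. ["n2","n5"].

Answer: ["n2"]

Analysis:
idom tree: n1←n0 n2←n0 n3←n2 n4←n2 n5←n2
Dom∩ at merges:
  n2: preds {n0,n4,n5}: {n0} ∩ {n0,n2,n4} ∩ {n0,n2,n5} = {n0}; idom=n0
  n5: preds {n3,n4}: {n0,n2,n3} ∩ {n0,n2,n4} = {n0,n2}; idom=n2

Frontier:
  n2←n0: walk · to n0
  n2←n4: walk n4→n2 to n0
  n2←n5: walk n5→n2 to n0
  n5←n3: walk n3 to n2
  n5←n4: walk n4 to n2
  n0 → ∅
  n1 → ∅
  n2 → {n2}
  n3 → {n5}
  n4 → {n2,n5}
  n5 → {n2}

φ for x: defs {n2}
  DF⁺ = {n2}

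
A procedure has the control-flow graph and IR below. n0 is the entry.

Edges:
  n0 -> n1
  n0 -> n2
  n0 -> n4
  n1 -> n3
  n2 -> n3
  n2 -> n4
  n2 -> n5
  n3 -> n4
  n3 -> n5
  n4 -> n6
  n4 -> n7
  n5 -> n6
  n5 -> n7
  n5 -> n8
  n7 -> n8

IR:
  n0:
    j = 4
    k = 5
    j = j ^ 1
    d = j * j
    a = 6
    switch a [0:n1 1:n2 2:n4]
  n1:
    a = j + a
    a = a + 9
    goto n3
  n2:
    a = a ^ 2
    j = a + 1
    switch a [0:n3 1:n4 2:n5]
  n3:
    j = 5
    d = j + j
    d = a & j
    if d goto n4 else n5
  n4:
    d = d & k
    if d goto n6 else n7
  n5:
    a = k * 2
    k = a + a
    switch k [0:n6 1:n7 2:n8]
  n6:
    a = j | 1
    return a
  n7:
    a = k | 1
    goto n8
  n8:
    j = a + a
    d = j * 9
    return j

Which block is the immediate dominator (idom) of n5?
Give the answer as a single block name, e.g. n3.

Answer: n0

Working:
idom tree: n1←n0 n2←n0 n3←n0 n4←n0 n5←n0 n6←n0 n7←n0 n8←n0
Dom at joins:
  n3: preds {n1,n2}: {n0,n1} ∩ {n0,n2} = {n0}; idom=n0
  n4: preds {n0,n2,n3}: {n0} ∩ {n0,n2} ∩ {n0,n3} = {n0}; idom=n0
  n5: preds {n2,n3}: {n0,n2} ∩ {n0,n3} = {n0}; idom=n0
  n6: preds {n4,n5}: {n0,n4} ∩ {n0,n5} = {n0}; idom=n0
  n7: preds {n4,n5}: {n0,n4} ∩ {n0,n5} = {n0}; idom=n0
  n8: preds {n5,n7}: {n0,n5} ∩ {n0,n7} = {n0}; idom=n0

idom(n5) = n0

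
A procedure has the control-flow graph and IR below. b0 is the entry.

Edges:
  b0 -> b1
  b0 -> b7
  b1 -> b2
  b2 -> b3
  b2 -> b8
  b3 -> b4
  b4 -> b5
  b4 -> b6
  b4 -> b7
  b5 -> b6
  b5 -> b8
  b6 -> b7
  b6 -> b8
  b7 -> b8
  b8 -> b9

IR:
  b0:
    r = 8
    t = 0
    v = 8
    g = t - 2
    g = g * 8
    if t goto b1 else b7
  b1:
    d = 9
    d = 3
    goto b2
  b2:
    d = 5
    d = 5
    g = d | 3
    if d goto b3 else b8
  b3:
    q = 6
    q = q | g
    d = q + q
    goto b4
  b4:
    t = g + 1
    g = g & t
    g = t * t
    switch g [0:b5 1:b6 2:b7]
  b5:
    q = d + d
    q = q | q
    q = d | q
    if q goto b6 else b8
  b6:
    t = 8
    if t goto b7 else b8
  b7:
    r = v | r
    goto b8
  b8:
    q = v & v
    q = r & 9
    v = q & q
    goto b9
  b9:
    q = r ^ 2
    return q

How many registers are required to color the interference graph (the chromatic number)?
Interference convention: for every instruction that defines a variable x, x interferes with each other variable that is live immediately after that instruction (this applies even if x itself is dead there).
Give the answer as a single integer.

Per-block:
  b0: def={g,r,t,v} ue=∅
  b1: def={d} ue=∅
  b2: def={d,g} ue=∅
  b3: def={d,q} ue={g}
  b4: def={g,t} ue={g}
  b5: def={q} ue={d}
  b6: def={t} ue=∅
  b7: def={r} ue={r,v}
  b8: def={q,v} ue={r,v}
  b9: def={q} ue={r}

Backward fixpoint:
  live b0: ∅→{r,v}
  live b1: {r,v}→{r,v}
  live b2: {r,v}→{g,r,v}
  live b3: {g,r,v}→{d,g,r,v}
  live b4: {d,g,r,v}→{d,r,v}
  live b5: {d,r,v}→{r,v}
  live b6: {r,v}→{r,v}
  live b7: {r,v}→{r,v}
  live b8: {r,v}→{r}
  live b9: {r}→∅

Interference:
  d: {g,q,r,t,v}
  g: {d,q,r,t,v}
  q: {d,g,r,v}
  r: {d,g,q,t,v}
  t: {d,g,r,v}
  v: {d,g,q,r,t}

Colouring:
  {d,g,q,r,v} pairwise interfere (5-clique) ⇒ χ ≥ 5
  assign d→r0 g→r1 q→r4 r→r2 t→r4 v→r3 — no edge inside a register ⇒ χ ≤ 5
  χ = 5

Answer: 5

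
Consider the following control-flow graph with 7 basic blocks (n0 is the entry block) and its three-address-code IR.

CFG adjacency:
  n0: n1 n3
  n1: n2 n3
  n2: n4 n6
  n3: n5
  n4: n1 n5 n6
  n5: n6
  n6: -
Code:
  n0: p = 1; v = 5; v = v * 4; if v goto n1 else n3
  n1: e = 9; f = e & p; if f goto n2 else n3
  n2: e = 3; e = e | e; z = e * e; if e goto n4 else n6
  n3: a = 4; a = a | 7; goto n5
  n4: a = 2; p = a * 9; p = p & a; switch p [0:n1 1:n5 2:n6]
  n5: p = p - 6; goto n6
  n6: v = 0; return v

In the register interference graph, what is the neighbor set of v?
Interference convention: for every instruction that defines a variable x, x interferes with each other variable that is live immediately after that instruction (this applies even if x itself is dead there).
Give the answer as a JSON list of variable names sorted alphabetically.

Per-block:
  n0 def {p,v} use ∅
  n1 def {e,f} use {p}
  n2 def {e,z} use ∅
  n3 def {a} use ∅
  n4 def {a,p} use ∅
  n5 def {p} use {p}
  n6 def {v} use ∅

Liveness:
  n0 li=∅ lo={p}
  n1 li={p} lo={p}
  n2 li=∅ lo=∅
  n3 li={p} lo={p}
  n4 li=∅ lo={p}
  n5 li={p} lo=∅
  n6 li=∅ lo=∅

Interfere edges:
  a — {p}
  e — {p,z}
  f — {p}
  p — {a,e,f,v}
  v — {p}
  z — {e}

N(v) = ["p"]

Answer: ["p"]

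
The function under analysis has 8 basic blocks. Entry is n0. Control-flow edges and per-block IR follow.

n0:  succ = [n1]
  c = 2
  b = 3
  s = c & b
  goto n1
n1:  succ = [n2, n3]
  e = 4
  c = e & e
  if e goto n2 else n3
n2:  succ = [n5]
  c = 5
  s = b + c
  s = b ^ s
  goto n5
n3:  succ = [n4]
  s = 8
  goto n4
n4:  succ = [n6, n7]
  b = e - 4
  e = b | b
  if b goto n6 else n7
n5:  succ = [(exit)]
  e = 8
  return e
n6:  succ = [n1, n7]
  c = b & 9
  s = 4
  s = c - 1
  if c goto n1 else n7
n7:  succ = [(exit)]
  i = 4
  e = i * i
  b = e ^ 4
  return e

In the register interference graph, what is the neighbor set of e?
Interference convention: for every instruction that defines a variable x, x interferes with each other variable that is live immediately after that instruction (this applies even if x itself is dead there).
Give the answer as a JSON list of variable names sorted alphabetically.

Block summaries:
  n0: {b,c,s} / ∅
  n1: {c,e} / ∅
  n2: {c,s} / {b}
  n3: {s} / ∅
  n4: {b,e} / {e}
  n5: {e} / ∅
  n6: {c,s} / {b}
  n7: {b,e,i} / ∅

Live sets:
  live n0: ∅→{b}
  live n1: {b}→{b,e}
  live n2: {b}→∅
  live n3: {e}→{e}
  live n4: {e}→{b}
  live n5: ∅→∅
  live n6: {b}→{b}
  live n7: ∅→∅

Interference:
  b: {c,e,s}
  c: {b,e,s}
  e: {b,c,s}
  i: ∅
  s: {b,c,e}

N(e) = ["b", "c", "s"]

Answer: ["b", "c", "s"]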